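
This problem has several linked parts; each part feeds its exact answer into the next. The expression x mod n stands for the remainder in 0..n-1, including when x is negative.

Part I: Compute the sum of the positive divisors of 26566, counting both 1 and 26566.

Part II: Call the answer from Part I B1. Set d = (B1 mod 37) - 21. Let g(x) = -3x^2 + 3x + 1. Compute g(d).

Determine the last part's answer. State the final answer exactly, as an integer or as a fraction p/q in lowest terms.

Part I: 26566 = 2 * 37 * 359; sigma = (1 + 2) * (1 + 37) * (1 + 359) = 3 * 38 * 360 = 41040; answer 41040
Part II: B1 = 41040; d = -14; -3*(-14)^2 + 3*(-14)^1 + 1 = (-588) + (-42) + (1) = -629; answer -629

-629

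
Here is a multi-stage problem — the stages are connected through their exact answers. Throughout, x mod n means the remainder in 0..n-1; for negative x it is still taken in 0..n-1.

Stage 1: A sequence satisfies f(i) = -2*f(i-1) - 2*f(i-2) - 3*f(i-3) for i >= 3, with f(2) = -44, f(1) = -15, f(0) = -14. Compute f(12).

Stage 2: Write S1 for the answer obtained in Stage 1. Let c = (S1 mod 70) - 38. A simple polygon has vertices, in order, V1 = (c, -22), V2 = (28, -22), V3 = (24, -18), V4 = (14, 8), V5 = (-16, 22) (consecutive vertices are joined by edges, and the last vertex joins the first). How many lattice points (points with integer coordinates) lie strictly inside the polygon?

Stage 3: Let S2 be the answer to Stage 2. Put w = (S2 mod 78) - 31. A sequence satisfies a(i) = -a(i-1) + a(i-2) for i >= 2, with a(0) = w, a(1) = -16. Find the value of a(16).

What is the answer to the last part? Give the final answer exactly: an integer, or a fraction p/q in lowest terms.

40192

Stage 1: f(3) = -2*(-44) - 2*(-15) - 3*(-14) = 160; iterating: f(3)=160, f(4)=-187, f(5)=186, f(6)=-478, f(7)=1145, f(8)=-1892, f(9)=2928, f(10)=-5507, f(11)=10834, f(12)=-19438; answer -19438
Stage 2: S1 = -19438; c = -16; cross terms: (-16*-22 - 28*-22)=968, (28*-18 - 24*-22)=24, (24*8 - 14*-18)=444, (14*22 - -16*8)=436, (-16*-22 - -16*22)=704; twice the area = |2576| = 2576; area = 1288; boundary points = 44 + 4 + 2 + 2 + 44 = 96; strictly interior points = area - boundary/2 + 1 = 1241; answer 1241
Stage 3: S2 = 1241; w = 40; a(2) = -1*(-16) + 1*(40) = 56; iterating: a(2)=56, a(3)=-72, a(4)=128, a(5)=-200, a(6)=328, a(7)=-528, a(8)=856, a(9)=-1384, a(10)=2240, a(11)=-3624, a(12)=5864, a(13)=-9488, a(14)=15352, a(15)=-24840, a(16)=40192; answer 40192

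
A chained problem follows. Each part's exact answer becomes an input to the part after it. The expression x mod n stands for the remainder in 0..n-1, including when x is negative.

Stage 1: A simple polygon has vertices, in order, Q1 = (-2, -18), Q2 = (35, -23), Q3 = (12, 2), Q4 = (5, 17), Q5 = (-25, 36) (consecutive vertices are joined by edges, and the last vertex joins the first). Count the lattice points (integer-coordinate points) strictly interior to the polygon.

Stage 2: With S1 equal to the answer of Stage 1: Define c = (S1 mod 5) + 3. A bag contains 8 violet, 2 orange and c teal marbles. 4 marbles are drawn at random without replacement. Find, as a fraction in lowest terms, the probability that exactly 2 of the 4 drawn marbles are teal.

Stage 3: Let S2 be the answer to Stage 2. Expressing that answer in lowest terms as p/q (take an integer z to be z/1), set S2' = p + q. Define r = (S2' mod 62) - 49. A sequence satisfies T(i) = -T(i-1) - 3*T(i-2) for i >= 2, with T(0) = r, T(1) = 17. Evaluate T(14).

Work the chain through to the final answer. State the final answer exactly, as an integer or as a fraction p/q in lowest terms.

12952

Stage 1: cross terms: (-2*-23 - 35*-18)=676, (35*2 - 12*-23)=346, (12*17 - 5*2)=194, (5*36 - -25*17)=605, (-25*-18 - -2*36)=522; twice the area = |2343| = 2343; area = 2343/2; boundary points = 1 + 1 + 1 + 1 + 1 = 5; strictly interior points = area - boundary/2 + 1 = 1170; answer 1170
Stage 2: S1 = 1170; c = 3; total draws C(13,4) = 715; favorable C(3,2)*C(10,2) = 135; P = 27/143; answer 27/143
Stage 3: S2 = 27/143; threaded value p + q = 170; r = -3; T(2) = -1*(17) - 3*(-3) = -8; iterating: T(2)=-8, T(3)=-43, T(4)=67, T(5)=62, T(6)=-263, T(7)=77, T(8)=712, T(9)=-943, T(10)=-1193, T(11)=4022, T(12)=-443, T(13)=-11623, T(14)=12952; answer 12952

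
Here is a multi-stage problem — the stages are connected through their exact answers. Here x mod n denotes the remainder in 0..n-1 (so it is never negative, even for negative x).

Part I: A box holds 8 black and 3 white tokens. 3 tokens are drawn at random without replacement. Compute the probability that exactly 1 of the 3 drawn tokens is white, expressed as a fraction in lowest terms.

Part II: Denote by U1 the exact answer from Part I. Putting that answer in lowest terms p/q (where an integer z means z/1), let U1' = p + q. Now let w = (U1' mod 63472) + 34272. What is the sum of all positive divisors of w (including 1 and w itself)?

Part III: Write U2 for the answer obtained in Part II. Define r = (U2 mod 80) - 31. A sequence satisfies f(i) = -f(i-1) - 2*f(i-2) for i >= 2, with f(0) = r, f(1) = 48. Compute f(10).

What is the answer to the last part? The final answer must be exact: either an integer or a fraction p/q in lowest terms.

Part I: total draws C(11,3) = 165; favorable C(3,1)*C(8,2) = 84; P = 28/55; answer 28/55
Part II: U1 = 28/55; threaded value p + q = 83; w = 34355; 34355 = 5 * 6871; sigma = (1 + 5) * (1 + 6871) = 6 * 6872 = 41232; answer 41232
Part III: U2 = 41232; r = 1; f(2) = -1*(48) - 2*(1) = -50; iterating: f(2)=-50, f(3)=-46, f(4)=146, f(5)=-54, f(6)=-238, f(7)=346, f(8)=130, f(9)=-822, f(10)=562; answer 562

562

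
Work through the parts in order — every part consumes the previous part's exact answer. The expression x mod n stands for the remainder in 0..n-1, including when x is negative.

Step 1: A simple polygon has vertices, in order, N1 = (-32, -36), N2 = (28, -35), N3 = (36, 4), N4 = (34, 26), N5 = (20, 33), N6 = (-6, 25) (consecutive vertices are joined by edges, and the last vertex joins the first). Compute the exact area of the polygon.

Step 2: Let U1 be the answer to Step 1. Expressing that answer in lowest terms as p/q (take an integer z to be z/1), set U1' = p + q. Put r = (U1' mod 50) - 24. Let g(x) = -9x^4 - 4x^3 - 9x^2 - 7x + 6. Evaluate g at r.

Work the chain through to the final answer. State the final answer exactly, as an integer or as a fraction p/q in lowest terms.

-444039

Step 1: cross terms: (-32*-35 - 28*-36)=2128, (28*4 - 36*-35)=1372, (36*26 - 34*4)=800, (34*33 - 20*26)=602, (20*25 - -6*33)=698, (-6*-36 - -32*25)=1016; twice the area = |6616| = 6616; area = 3308; answer 3308
Step 2: U1 = 3308; threaded value p + q = 3309; r = -15; -9*(-15)^4 - 4*(-15)^3 - 9*(-15)^2 - 7*(-15)^1 + 6 = (-455625) + (13500) + (-2025) + (105) + (6) = -444039; answer -444039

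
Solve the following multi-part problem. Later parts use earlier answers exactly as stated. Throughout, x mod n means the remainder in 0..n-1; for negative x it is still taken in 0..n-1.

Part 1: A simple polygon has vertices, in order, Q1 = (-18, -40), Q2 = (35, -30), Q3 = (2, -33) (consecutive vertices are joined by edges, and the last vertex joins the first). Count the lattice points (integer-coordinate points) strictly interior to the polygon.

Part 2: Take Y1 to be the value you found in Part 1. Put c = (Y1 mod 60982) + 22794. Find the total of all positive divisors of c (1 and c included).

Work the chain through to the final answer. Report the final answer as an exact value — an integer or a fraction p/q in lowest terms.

Part 1: cross terms: (-18*-30 - 35*-40)=1940, (35*-33 - 2*-30)=-1095, (2*-40 - -18*-33)=-674; twice the area = |171| = 171; area = 171/2; boundary points = 1 + 3 + 1 = 5; strictly interior points = area - boundary/2 + 1 = 84; answer 84
Part 2: Y1 = 84; c = 22878; 22878 = 2 * 3^2 * 31 * 41; sigma = (1 + 2) * (1 + 3 + 9) * (1 + 31) * (1 + 41) = 3 * 13 * 32 * 42 = 52416; answer 52416

52416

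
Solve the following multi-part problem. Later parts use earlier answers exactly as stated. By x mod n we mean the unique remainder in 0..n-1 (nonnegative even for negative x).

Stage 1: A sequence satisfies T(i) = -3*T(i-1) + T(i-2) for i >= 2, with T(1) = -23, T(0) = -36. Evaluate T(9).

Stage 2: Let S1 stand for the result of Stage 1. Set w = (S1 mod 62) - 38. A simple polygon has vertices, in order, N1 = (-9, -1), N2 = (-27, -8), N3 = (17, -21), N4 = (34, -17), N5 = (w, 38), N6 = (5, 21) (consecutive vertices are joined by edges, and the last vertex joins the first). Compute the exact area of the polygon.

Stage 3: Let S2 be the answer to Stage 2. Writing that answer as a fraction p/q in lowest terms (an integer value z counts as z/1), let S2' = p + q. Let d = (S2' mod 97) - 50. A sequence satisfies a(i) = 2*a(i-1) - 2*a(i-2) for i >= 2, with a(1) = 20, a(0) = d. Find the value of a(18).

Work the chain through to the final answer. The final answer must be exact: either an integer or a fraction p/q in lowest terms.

10752

Stage 1: T(2) = -3*(-23) + 1*(-36) = 33; iterating: T(2)=33, T(3)=-122, T(4)=399, T(5)=-1319, T(6)=4356, T(7)=-14387, T(8)=47517, T(9)=-156938; answer -156938
Stage 2: S1 = -156938; w = 8; cross terms: (-9*-8 - -27*-1)=45, (-27*-21 - 17*-8)=703, (17*-17 - 34*-21)=425, (34*38 - 8*-17)=1428, (8*21 - 5*38)=-22, (5*-1 - -9*21)=184; twice the area = |2763| = 2763; area = 2763/2; answer 2763/2
Stage 3: S2 = 2763/2; threaded value p + q = 2765; d = -1; a(2) = 2*(20) - 2*(-1) = 42; iterating: a(2)=42, a(3)=44, a(4)=4, a(5)=-80, a(6)=-168, a(7)=-176, a(8)=-16, a(9)=320, a(10)=672, a(11)=704, a(12)=64, a(13)=-1280, a(14)=-2688, a(15)=-2816, a(16)=-256, a(17)=5120, a(18)=10752; answer 10752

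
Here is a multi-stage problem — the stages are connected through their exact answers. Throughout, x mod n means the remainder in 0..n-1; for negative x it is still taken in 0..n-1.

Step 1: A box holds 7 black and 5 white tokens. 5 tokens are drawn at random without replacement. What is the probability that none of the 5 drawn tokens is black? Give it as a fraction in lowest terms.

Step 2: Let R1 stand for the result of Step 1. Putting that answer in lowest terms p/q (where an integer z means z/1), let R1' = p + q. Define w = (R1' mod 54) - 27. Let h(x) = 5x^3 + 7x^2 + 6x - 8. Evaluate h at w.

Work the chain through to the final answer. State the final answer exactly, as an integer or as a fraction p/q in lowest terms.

Step 1: total draws C(12,5) = 792; favorable C(5,5) = 1; P = 1/792; answer 1/792
Step 2: R1 = 1/792; threaded value p + q = 793; w = 10; 5*(10)^3 + 7*(10)^2 + 6*(10)^1 - 8 = (5000) + (700) + (60) + (-8) = 5752; answer 5752

5752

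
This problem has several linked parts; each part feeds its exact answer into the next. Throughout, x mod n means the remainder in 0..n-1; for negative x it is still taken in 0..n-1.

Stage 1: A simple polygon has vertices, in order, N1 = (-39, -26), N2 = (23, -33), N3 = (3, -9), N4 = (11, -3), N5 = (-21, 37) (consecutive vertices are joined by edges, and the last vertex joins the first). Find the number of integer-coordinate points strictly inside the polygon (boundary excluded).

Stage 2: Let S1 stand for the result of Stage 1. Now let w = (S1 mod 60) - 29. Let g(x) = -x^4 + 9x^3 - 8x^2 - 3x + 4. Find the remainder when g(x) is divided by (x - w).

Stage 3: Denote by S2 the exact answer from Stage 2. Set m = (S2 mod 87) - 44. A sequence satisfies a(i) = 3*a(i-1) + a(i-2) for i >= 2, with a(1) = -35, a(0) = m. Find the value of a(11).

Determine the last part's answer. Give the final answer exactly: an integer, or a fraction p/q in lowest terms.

Stage 1: cross terms: (-39*-33 - 23*-26)=1885, (23*-9 - 3*-33)=-108, (3*-3 - 11*-9)=90, (11*37 - -21*-3)=344, (-21*-26 - -39*37)=1989; twice the area = |4200| = 4200; area = 2100; boundary points = 1 + 4 + 2 + 8 + 9 = 24; strictly interior points = area - boundary/2 + 1 = 2089; answer 2089
Stage 2: S1 = 2089; w = 20; remainder = value at the root: -1*(20)^4 + 9*(20)^3 - 8*(20)^2 - 3*(20)^1 + 4 = (-160000) + (72000) + (-3200) + (-60) + (4) = -91256; answer -91256
Stage 3: S2 = -91256; m = -37; a(2) = 3*(-35) + 1*(-37) = -142; iterating: a(2)=-142, a(3)=-461, a(4)=-1525, a(5)=-5036, a(6)=-16633, a(7)=-54935, a(8)=-181438, a(9)=-599249, a(10)=-1979185, a(11)=-6536804; answer -6536804

-6536804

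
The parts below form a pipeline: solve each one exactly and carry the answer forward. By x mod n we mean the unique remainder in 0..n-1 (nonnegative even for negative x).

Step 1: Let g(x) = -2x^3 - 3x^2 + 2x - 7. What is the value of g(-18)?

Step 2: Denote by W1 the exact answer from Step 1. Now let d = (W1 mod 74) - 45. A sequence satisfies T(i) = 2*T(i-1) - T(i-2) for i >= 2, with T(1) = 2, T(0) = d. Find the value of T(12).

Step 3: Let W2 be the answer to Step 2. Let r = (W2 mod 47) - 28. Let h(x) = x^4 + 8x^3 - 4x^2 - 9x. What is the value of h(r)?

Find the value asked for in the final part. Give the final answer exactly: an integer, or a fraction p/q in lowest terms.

Step 1: -2*(-18)^3 - 3*(-18)^2 + 2*(-18)^1 - 7 = (11664) + (-972) + (-36) + (-7) = 10649; answer 10649
Step 2: W1 = 10649; d = 22; T(2) = 2*(2) - 1*(22) = -18; iterating: T(2)=-18, T(3)=-38, T(4)=-58, T(5)=-78, T(6)=-98, T(7)=-118, T(8)=-138, T(9)=-158, T(10)=-178, T(11)=-198, T(12)=-218; answer -218
Step 3: W2 = -218; r = -11; 1*(-11)^4 + 8*(-11)^3 - 4*(-11)^2 - 9*(-11)^1 = (14641) + (-10648) + (-484) + (99) = 3608; answer 3608

3608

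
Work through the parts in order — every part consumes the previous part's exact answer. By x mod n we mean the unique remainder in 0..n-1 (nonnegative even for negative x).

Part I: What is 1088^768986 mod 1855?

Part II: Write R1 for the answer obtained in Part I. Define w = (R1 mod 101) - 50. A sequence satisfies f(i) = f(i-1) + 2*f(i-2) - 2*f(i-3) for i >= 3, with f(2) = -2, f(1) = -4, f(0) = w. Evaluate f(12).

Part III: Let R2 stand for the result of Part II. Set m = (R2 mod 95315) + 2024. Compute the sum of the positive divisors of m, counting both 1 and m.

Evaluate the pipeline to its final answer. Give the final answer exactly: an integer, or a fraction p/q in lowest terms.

Part I: squarings mod 1855: 1088^1=1088, 1088^2=254, 1088^4=1446, 1088^8=331, 1088^16=116, 1088^32=471, 1088^64=1096, 1088^128=1031, 1088^256=46, 1088^512=261, 1088^1024=1341, 1088^2048=786, 1088^4096=81, 1088^8192=996, 1088^16384=1446, 1088^32768=331, 1088^65536=116, 1088^131072=471, 1088^262144=1096, 1088^524288=1031; 1088^768986 = 1088^2 * 1088^8 * 1088^16 * 1088^64 * 1088^128 * 1088^256 * 1088^512 * 1088^2048 * 1088^4096 * 1088^8192 * 1088^32768 * 1088^65536 * 1088^131072 * 1088^524288 = 1129 (mod 1855); answer 1129
Part II: R1 = 1129; w = -32; f(3) = 1*(-2) + 2*(-4) - 2*(-32) = 54; iterating: f(3)=54, f(4)=58, f(5)=170, f(6)=178, f(7)=402, f(8)=418, f(9)=866, f(10)=898, f(11)=1794, f(12)=1858; answer 1858
Part III: R2 = 1858; m = 3882; 3882 = 2 * 3 * 647; sigma = (1 + 2) * (1 + 3) * (1 + 647) = 3 * 4 * 648 = 7776; answer 7776

7776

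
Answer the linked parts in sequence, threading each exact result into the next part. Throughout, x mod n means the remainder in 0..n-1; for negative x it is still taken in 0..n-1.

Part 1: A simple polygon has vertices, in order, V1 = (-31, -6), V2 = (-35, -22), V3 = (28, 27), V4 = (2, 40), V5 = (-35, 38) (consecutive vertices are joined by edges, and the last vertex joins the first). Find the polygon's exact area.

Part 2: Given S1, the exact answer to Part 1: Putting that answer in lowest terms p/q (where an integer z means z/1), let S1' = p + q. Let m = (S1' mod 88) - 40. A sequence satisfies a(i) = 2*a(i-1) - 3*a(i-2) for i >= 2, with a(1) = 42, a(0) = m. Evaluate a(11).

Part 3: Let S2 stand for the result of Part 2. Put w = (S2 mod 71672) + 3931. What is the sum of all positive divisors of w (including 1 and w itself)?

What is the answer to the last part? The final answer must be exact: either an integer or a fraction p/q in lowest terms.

90000

Part 1: cross terms: (-31*-22 - -35*-6)=472, (-35*27 - 28*-22)=-329, (28*40 - 2*27)=1066, (2*38 - -35*40)=1476, (-35*-6 - -31*38)=1388; twice the area = |4073| = 4073; area = 4073/2; answer 4073/2
Part 2: S1 = 4073/2; threaded value p + q = 4075; m = -13; a(2) = 2*(42) - 3*(-13) = 123; iterating: a(2)=123, a(3)=120, a(4)=-129, a(5)=-618, a(6)=-849, a(7)=156, a(8)=2859, a(9)=5250, a(10)=1923, a(11)=-11904; answer -11904
Part 3: S2 = -11904; w = 63699; 63699 = 3 * 17 * 1249; sigma = (1 + 3) * (1 + 17) * (1 + 1249) = 4 * 18 * 1250 = 90000; answer 90000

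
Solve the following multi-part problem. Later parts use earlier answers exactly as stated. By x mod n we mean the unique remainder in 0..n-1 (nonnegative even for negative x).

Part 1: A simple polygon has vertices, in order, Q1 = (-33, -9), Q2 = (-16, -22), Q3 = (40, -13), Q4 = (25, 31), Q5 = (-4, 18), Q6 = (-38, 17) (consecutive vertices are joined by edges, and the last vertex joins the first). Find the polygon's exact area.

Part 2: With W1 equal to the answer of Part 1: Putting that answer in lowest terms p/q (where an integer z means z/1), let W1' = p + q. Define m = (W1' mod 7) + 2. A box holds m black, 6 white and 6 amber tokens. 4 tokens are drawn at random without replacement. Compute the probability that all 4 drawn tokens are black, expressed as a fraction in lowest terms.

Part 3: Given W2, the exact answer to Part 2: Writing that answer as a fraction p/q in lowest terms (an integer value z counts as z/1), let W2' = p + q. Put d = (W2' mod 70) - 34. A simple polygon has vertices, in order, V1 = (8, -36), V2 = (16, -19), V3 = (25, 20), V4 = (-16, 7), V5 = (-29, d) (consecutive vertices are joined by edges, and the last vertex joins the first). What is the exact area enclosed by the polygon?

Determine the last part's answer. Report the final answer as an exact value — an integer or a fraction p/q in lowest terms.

Part 1: cross terms: (-33*-22 - -16*-9)=582, (-16*-13 - 40*-22)=1088, (40*31 - 25*-13)=1565, (25*18 - -4*31)=574, (-4*17 - -38*18)=616, (-38*-9 - -33*17)=903; twice the area = |5328| = 5328; area = 2664; answer 2664
Part 2: W1 = 2664; threaded value p + q = 2665; m = 7; total draws C(19,4) = 3876; favorable C(7,4) = 35; P = 35/3876; answer 35/3876
Part 3: W2 = 35/3876; threaded value p + q = 3911; d = 27; cross terms: (8*-19 - 16*-36)=424, (16*20 - 25*-19)=795, (25*7 - -16*20)=495, (-16*27 - -29*7)=-229, (-29*-36 - 8*27)=828; twice the area = |2313| = 2313; area = 2313/2; answer 2313/2

2313/2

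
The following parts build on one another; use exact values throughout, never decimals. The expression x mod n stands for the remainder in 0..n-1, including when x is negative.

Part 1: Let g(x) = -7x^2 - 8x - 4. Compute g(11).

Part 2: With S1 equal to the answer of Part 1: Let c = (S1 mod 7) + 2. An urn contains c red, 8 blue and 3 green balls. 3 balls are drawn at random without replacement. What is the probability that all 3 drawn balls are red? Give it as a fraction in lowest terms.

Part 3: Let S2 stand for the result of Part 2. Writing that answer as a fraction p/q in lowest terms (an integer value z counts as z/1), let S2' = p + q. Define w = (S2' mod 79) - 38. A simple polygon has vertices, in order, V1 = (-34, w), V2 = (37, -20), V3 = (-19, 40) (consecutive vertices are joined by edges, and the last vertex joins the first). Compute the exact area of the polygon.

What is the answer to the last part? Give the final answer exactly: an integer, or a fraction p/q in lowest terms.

478

Part 1: -7*(11)^2 - 8*(11)^1 - 4 = (-847) + (-88) + (-4) = -939; answer -939
Part 2: S1 = -939; c = 8; total draws C(19,3) = 969; favorable C(8,3) = 56; P = 56/969; answer 56/969
Part 3: S2 = 56/969; threaded value p + q = 1025; w = 39; cross terms: (-34*-20 - 37*39)=-763, (37*40 - -19*-20)=1100, (-19*39 - -34*40)=619; twice the area = |956| = 956; area = 478; answer 478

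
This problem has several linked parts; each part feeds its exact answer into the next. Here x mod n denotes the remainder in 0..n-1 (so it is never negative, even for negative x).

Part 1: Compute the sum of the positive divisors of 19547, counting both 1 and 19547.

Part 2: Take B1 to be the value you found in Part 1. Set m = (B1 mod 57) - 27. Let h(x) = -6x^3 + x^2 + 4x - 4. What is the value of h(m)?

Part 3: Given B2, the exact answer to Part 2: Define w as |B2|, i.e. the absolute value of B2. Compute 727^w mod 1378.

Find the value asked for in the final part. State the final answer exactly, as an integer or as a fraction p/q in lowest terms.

1013

Part 1: 19547 = 11 * 1777; sigma = (1 + 11) * (1 + 1777) = 12 * 1778 = 21336; answer 21336
Part 2: B1 = 21336; m = -9; -6*(-9)^3 + 1*(-9)^2 + 4*(-9)^1 - 4 = (4374) + (81) + (-36) + (-4) = 4415; answer 4415
Part 3: B2 = 4415; w = 4415; squarings mod 1378: 727^1=727, 727^2=755, 727^4=911, 727^8=365, 727^16=937, 727^32=183, 727^64=417, 727^128=261, 727^256=599, 727^512=521, 727^1024=1353, 727^2048=625, 727^4096=651; 727^4415 = 727^1 * 727^2 * 727^4 * 727^8 * 727^16 * 727^32 * 727^256 * 727^4096 = 1013 (mod 1378); answer 1013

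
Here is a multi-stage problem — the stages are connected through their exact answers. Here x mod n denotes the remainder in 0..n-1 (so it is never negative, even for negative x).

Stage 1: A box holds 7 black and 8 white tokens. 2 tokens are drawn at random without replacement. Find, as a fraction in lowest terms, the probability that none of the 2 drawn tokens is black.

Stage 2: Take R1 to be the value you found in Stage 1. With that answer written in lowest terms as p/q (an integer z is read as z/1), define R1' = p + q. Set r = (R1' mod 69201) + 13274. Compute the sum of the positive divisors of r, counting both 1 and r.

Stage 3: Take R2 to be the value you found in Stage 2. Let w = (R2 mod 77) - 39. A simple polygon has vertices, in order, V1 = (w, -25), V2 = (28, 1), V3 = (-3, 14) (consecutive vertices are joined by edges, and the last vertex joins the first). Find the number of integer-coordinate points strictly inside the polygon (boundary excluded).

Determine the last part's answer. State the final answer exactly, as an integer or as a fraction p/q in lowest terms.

669

Stage 1: total draws C(15,2) = 105; favorable C(8,2) = 28; P = 4/15; answer 4/15
Stage 2: R1 = 4/15; threaded value p + q = 19; r = 13293; 13293 = 3^2 * 7 * 211; sigma = (1 + 3 + 9) * (1 + 7) * (1 + 211) = 13 * 8 * 212 = 22048; answer 22048
Stage 3: R2 = 22048; w = -13; cross terms: (-13*1 - 28*-25)=687, (28*14 - -3*1)=395, (-3*-25 - -13*14)=257; twice the area = |1339| = 1339; area = 1339/2; boundary points = 1 + 1 + 1 = 3; strictly interior points = area - boundary/2 + 1 = 669; answer 669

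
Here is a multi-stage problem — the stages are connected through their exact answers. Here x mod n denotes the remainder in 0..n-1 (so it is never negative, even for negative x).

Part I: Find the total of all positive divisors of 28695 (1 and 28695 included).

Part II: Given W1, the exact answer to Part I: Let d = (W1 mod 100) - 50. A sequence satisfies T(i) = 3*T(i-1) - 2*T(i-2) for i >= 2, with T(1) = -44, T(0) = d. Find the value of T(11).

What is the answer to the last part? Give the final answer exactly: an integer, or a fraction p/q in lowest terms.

-61424

Part I: 28695 = 3 * 5 * 1913; sigma = (1 + 3) * (1 + 5) * (1 + 1913) = 4 * 6 * 1914 = 45936; answer 45936
Part II: W1 = 45936; d = -14; T(2) = 3*(-44) - 2*(-14) = -104; iterating: T(2)=-104, T(3)=-224, T(4)=-464, T(5)=-944, T(6)=-1904, T(7)=-3824, T(8)=-7664, T(9)=-15344, T(10)=-30704, T(11)=-61424; answer -61424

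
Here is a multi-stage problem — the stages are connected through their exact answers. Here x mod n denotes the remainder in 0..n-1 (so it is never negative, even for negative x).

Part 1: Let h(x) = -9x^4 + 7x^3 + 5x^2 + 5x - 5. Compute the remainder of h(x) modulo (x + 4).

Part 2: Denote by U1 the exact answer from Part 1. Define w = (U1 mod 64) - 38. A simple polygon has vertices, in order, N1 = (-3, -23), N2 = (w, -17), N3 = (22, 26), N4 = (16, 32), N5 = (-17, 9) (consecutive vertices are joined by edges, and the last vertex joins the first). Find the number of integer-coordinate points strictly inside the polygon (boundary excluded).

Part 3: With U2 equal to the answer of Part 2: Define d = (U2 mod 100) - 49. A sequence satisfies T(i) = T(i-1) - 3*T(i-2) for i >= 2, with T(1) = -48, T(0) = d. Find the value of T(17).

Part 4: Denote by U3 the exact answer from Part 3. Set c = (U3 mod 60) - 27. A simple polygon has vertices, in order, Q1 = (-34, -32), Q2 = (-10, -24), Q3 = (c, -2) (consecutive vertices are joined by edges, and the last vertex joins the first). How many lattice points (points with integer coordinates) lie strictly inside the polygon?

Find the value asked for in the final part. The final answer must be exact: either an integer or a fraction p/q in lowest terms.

280

Part 1: remainder = value at the root: -9*(-4)^4 + 7*(-4)^3 + 5*(-4)^2 + 5*(-4)^1 - 5 = (-2304) + (-448) + (80) + (-20) + (-5) = -2697; answer -2697
Part 2: U1 = -2697; w = 17; cross terms: (-3*-17 - 17*-23)=442, (17*26 - 22*-17)=816, (22*32 - 16*26)=288, (16*9 - -17*32)=688, (-17*-23 - -3*9)=418; twice the area = |2652| = 2652; area = 1326; boundary points = 2 + 1 + 6 + 1 + 2 = 12; strictly interior points = area - boundary/2 + 1 = 1321; answer 1321
Part 3: U2 = 1321; d = -28; T(2) = 1*(-48) - 3*(-28) = 36; iterating: T(2)=36, T(3)=180, T(4)=72, T(5)=-468, T(6)=-684, T(7)=720, T(8)=2772, T(9)=612, T(10)=-7704, T(11)=-9540, T(12)=13572, T(13)=42192, T(14)=1476, T(15)=-125100, T(16)=-129528, T(17)=245772; answer 245772
Part 4: U3 = 245772; c = -15; cross terms: (-34*-24 - -10*-32)=496, (-10*-2 - -15*-24)=-340, (-15*-32 - -34*-2)=412; twice the area = |568| = 568; area = 284; boundary points = 8 + 1 + 1 = 10; strictly interior points = area - boundary/2 + 1 = 280; answer 280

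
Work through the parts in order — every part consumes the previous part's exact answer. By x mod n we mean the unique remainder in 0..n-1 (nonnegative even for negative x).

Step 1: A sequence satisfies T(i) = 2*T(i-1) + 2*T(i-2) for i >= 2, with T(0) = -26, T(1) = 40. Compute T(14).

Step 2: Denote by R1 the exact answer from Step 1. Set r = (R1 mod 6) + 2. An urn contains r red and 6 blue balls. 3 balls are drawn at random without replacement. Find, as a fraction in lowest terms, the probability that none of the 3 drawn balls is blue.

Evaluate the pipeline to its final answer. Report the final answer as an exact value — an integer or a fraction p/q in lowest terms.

1/11

Step 1: T(2) = 2*(40) + 2*(-26) = 28; iterating: T(2)=28, T(3)=136, T(4)=328, T(5)=928, T(6)=2512, T(7)=6880, T(8)=18784, T(9)=51328, T(10)=140224, T(11)=383104, T(12)=1046656, T(13)=2859520, T(14)=7812352; answer 7812352
Step 2: R1 = 7812352; r = 6; total draws C(12,3) = 220; favorable C(6,3) = 20; P = 1/11; answer 1/11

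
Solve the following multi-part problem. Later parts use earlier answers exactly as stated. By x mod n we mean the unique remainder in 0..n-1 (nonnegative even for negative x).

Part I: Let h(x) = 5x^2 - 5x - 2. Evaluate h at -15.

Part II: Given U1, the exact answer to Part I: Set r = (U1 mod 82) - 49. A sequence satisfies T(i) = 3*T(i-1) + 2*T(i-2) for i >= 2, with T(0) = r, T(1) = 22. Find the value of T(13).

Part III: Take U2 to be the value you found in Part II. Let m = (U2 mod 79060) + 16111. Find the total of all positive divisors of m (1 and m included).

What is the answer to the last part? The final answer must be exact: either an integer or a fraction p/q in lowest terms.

84000

Part I: 5*(-15)^2 - 5*(-15)^1 - 2 = (1125) + (75) + (-2) = 1198; answer 1198
Part II: U1 = 1198; r = 1; T(2) = 3*(22) + 2*(1) = 68; iterating: T(2)=68, T(3)=248, T(4)=880, T(5)=3136, T(6)=11168, T(7)=39776, T(8)=141664, T(9)=504544, T(10)=1796960, T(11)=6399968, T(12)=22793824, T(13)=81181408; answer 81181408
Part III: U2 = 81181408; m = 81959; 81959 = 41 * 1999; sigma = (1 + 41) * (1 + 1999) = 42 * 2000 = 84000; answer 84000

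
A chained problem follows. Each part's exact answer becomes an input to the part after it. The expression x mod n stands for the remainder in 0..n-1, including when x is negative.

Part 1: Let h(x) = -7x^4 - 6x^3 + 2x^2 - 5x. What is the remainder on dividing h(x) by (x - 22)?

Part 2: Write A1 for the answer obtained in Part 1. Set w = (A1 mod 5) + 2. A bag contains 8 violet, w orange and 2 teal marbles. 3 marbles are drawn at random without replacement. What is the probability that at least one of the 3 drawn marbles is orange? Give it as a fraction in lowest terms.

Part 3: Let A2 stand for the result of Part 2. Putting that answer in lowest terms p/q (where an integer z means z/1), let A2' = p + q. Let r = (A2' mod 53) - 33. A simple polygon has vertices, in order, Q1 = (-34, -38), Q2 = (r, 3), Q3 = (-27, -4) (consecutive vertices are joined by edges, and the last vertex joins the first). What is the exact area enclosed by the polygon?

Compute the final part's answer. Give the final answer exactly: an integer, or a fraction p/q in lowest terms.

Part 1: remainder = value at the root: -7*(22)^4 - 6*(22)^3 + 2*(22)^2 - 5*(22)^1 = (-1639792) + (-63888) + (968) + (-110) = -1702822; answer -1702822
Part 2: A1 = -1702822; w = 5; total draws C(15,3) = 455; complement C(10,3) = 120; favorable 455 - 120 = 335; P = 67/91; answer 67/91
Part 3: A2 = 67/91; threaded value p + q = 158; r = 19; cross terms: (-34*3 - 19*-38)=620, (19*-4 - -27*3)=5, (-27*-38 - -34*-4)=890; twice the area = |1515| = 1515; area = 1515/2; answer 1515/2

1515/2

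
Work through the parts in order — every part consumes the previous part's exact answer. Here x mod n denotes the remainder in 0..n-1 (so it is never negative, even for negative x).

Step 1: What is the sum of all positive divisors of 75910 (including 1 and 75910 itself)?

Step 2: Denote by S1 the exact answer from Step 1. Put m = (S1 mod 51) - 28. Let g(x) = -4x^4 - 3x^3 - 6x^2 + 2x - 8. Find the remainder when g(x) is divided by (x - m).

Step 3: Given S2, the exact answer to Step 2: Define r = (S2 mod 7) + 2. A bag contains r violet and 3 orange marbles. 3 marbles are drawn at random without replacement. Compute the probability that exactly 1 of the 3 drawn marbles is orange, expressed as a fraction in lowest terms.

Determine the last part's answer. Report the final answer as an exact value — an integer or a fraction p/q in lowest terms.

15/28

Step 1: 75910 = 2 * 5 * 7591; sigma = (1 + 2) * (1 + 5) * (1 + 7591) = 3 * 6 * 7592 = 136656; answer 136656
Step 2: S1 = 136656; m = -1; remainder = value at the root: -4*(-1)^4 - 3*(-1)^3 - 6*(-1)^2 + 2*(-1)^1 - 8 = (-4) + (3) + (-6) + (-2) + (-8) = -17; answer -17
Step 3: S2 = -17; r = 6; total draws C(9,3) = 84; favorable C(3,1)*C(6,2) = 45; P = 15/28; answer 15/28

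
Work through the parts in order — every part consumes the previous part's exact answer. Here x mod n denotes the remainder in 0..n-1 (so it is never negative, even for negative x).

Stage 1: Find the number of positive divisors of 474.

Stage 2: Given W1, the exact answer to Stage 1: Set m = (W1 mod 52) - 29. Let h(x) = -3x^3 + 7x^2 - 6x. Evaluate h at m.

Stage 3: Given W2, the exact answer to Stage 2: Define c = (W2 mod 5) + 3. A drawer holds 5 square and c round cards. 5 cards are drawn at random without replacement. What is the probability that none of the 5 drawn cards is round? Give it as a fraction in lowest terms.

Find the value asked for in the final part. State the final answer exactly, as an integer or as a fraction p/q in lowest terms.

Stage 1: 474 = 2 * 3 * 79; number of divisors = (1+1) * (1+1) * (1+1) = 8; answer 8
Stage 2: W1 = 8; m = -21; -3*(-21)^3 + 7*(-21)^2 - 6*(-21)^1 = (27783) + (3087) + (126) = 30996; answer 30996
Stage 3: W2 = 30996; c = 4; total draws C(9,5) = 126; favorable C(5,5) = 1; P = 1/126; answer 1/126

1/126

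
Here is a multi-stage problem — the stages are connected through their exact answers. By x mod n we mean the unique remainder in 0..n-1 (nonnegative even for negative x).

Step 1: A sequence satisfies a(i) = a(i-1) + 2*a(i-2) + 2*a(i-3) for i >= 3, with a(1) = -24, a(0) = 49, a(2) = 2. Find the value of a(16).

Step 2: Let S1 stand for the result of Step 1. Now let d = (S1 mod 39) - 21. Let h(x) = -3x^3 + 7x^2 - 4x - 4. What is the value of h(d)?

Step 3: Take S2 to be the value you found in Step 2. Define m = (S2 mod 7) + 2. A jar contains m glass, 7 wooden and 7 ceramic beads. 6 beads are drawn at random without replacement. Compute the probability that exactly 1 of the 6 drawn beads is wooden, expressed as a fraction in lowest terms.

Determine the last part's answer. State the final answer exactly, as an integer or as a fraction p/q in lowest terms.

Step 1: a(3) = 1*(2) + 2*(-24) + 2*(49) = 52; iterating: a(3)=52, a(4)=8, a(5)=116, a(6)=236, a(7)=484, a(8)=1188, a(9)=2628, a(10)=5972, a(11)=13604, a(12)=30804, a(13)=69956, a(14)=158772, a(15)=360292, a(16)=817748; answer 817748
Step 2: S1 = 817748; d = 14; -3*(14)^3 + 7*(14)^2 - 4*(14)^1 - 4 = (-8232) + (1372) + (-56) + (-4) = -6920; answer -6920
Step 3: S2 = -6920; m = 5; total draws C(19,6) = 27132; favorable C(7,1)*C(12,5) = 5544; P = 66/323; answer 66/323

66/323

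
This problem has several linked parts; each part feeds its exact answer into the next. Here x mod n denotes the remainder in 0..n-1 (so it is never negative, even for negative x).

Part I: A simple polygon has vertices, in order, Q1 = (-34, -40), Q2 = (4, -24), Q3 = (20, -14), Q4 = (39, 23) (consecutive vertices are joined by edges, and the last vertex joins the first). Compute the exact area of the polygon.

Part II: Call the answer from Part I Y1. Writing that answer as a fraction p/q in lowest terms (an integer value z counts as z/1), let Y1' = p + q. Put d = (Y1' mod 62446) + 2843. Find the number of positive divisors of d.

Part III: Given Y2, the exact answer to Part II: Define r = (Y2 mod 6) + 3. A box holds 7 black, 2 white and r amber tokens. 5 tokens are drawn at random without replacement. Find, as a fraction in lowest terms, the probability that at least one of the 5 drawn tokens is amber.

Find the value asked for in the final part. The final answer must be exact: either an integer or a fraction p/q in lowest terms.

134/143

Part I: cross terms: (-34*-24 - 4*-40)=976, (4*-14 - 20*-24)=424, (20*23 - 39*-14)=1006, (39*-40 - -34*23)=-778; twice the area = |1628| = 1628; area = 814; answer 814
Part II: Y1 = 814; threaded value p + q = 815; d = 3658; 3658 = 2 * 31 * 59; number of divisors = (1+1) * (1+1) * (1+1) = 8; answer 8
Part III: Y2 = 8; r = 5; total draws C(14,5) = 2002; complement C(9,5) = 126; favorable 2002 - 126 = 1876; P = 134/143; answer 134/143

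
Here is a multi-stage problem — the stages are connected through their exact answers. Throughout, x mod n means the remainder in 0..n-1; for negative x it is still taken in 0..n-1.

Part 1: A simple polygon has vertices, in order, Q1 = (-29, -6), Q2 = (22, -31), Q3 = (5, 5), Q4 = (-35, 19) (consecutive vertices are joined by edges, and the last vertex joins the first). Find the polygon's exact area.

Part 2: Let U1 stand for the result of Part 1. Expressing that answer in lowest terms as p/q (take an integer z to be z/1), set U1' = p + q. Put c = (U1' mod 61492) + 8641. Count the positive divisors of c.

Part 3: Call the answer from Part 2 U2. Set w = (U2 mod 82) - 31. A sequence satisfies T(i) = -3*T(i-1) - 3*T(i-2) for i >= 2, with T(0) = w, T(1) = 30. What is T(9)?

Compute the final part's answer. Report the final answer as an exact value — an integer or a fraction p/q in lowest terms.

Part 1: cross terms: (-29*-31 - 22*-6)=1031, (22*5 - 5*-31)=265, (5*19 - -35*5)=270, (-35*-6 - -29*19)=761; twice the area = |2327| = 2327; area = 2327/2; answer 2327/2
Part 2: U1 = 2327/2; threaded value p + q = 2329; c = 10970; 10970 = 2 * 5 * 1097; number of divisors = (1+1) * (1+1) * (1+1) = 8; answer 8
Part 3: U2 = 8; w = -23; T(2) = -3*(30) - 3*(-23) = -21; iterating: T(2)=-21, T(3)=-27, T(4)=144, T(5)=-351, T(6)=621, T(7)=-810, T(8)=567, T(9)=729; answer 729

729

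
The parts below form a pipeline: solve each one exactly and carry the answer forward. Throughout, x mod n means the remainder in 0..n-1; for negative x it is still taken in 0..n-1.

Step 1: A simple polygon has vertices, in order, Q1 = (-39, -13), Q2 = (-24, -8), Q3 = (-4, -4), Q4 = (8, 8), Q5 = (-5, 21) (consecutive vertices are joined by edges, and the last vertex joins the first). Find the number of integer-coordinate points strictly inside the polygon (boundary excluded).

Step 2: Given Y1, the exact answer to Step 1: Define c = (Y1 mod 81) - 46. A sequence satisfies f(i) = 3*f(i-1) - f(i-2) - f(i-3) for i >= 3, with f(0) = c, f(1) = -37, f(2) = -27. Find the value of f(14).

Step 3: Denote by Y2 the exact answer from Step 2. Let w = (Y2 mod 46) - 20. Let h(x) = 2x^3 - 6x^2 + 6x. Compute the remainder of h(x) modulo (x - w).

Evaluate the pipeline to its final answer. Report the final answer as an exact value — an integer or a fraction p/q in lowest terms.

Step 1: cross terms: (-39*-8 - -24*-13)=0, (-24*-4 - -4*-8)=64, (-4*8 - 8*-4)=0, (8*21 - -5*8)=208, (-5*-13 - -39*21)=884; twice the area = |1156| = 1156; area = 578; boundary points = 5 + 4 + 12 + 13 + 34 = 68; strictly interior points = area - boundary/2 + 1 = 545; answer 545
Step 2: Y1 = 545; c = 13; f(3) = 3*(-27) - 1*(-37) - 1*(13) = -57; iterating: f(3)=-57, f(4)=-107, f(5)=-237, f(6)=-547, f(7)=-1297, f(8)=-3107, f(9)=-7477, f(10)=-18027, f(11)=-43497, f(12)=-104987, f(13)=-253437, f(14)=-611827; answer -611827
Step 3: Y2 = -611827; w = -1; remainder = value at the root: 2*(-1)^3 - 6*(-1)^2 + 6*(-1)^1 = (-2) + (-6) + (-6) = -14; answer -14

-14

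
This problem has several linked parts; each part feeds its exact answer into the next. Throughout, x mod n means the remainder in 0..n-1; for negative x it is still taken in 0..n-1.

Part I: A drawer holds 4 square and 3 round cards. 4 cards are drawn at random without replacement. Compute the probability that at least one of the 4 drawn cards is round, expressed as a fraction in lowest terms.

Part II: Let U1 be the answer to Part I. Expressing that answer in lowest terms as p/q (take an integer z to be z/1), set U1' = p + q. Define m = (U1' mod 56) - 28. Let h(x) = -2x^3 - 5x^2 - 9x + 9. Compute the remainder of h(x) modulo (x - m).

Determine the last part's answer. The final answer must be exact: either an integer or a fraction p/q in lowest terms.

5769

Part I: total draws C(7,4) = 35; complement C(4,4) = 1; favorable 35 - 1 = 34; P = 34/35; answer 34/35
Part II: U1 = 34/35; threaded value p + q = 69; m = -15; remainder = value at the root: -2*(-15)^3 - 5*(-15)^2 - 9*(-15)^1 + 9 = (6750) + (-1125) + (135) + (9) = 5769; answer 5769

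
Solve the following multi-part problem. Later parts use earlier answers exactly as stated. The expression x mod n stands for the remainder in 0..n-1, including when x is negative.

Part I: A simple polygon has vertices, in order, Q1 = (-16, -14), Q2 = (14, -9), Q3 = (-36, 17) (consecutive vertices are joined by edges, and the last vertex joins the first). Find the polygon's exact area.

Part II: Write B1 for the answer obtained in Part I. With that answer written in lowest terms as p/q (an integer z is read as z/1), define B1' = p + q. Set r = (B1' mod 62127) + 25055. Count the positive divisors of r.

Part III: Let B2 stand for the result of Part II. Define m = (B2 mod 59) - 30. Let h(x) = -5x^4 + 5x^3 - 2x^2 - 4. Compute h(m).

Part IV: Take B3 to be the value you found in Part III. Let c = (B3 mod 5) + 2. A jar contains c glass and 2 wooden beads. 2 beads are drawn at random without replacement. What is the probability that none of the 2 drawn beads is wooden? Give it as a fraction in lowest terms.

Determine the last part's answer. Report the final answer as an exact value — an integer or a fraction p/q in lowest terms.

10/21

Part I: cross terms: (-16*-9 - 14*-14)=340, (14*17 - -36*-9)=-86, (-36*-14 - -16*17)=776; twice the area = |1030| = 1030; area = 515; answer 515
Part II: B1 = 515; threaded value p + q = 516; r = 25571; 25571 = 7 * 13 * 281; number of divisors = (1+1) * (1+1) * (1+1) = 8; answer 8
Part III: B2 = 8; m = -22; -5*(-22)^4 + 5*(-22)^3 - 2*(-22)^2 - 4 = (-1171280) + (-53240) + (-968) + (-4) = -1225492; answer -1225492
Part IV: B3 = -1225492; c = 5; total draws C(7,2) = 21; favorable C(5,2) = 10; P = 10/21; answer 10/21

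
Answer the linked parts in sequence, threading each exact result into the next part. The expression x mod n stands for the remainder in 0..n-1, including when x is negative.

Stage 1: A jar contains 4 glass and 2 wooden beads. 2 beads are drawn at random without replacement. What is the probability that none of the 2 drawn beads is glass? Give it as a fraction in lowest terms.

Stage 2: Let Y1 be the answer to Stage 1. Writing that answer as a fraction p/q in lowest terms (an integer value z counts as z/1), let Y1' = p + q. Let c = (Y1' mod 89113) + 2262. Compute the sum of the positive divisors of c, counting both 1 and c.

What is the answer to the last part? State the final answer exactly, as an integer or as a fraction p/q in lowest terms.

Stage 1: total draws C(6,2) = 15; favorable C(2,2) = 1; P = 1/15; answer 1/15
Stage 2: Y1 = 1/15; threaded value p + q = 16; c = 2278; 2278 = 2 * 17 * 67; sigma = (1 + 2) * (1 + 17) * (1 + 67) = 3 * 18 * 68 = 3672; answer 3672

3672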